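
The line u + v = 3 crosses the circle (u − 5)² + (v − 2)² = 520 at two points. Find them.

Substitute v = −u + 3:
2u² − 12u − 494 = 0  ⟹  u² − 6u − 247 = 0
u = 19 or u = −13, giving (19, −16) and (−13, 16).

(−13, 16) and (19, −16)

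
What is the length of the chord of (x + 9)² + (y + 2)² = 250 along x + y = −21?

20√2

Express y = −x − 21 and substitute into the circle:
2x² + 56x + 192 = 0  ⟹  x² + 28x + 96 = 0
x = −4 or x = −24, giving (−4, −17) and (−24, 3).
|(−4, −17) − (−24, 3)| = √((20)² + (−20)²) = 20√2.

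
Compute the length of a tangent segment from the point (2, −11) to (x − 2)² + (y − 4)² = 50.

5√7

With centre O = (2, 4), |OP|² = 225 and r² = 50.
By the tangent–radius right angle, tangent length = √(|PO|² − r²) = √175 = 5√7.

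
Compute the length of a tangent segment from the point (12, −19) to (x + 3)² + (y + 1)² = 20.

The centre is (−3, −1) and r = 2√5. The square of the distance from P to the centre is 225 + 324 = 549.
Power of the point: PT² = |PO|² − r² = 529, so PT = 23.

23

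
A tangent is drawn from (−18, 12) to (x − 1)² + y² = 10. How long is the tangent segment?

With centre O = (1, 0), |OP|² = 505 and r² = 10.
By the tangent–radius right angle, tangent length = √(|PO|² − r²) = √495 = 3√55.

3√55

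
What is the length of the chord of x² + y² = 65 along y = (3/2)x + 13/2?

Express y = (13 + 3x)/2 and substitute into the circle:
13x² + 78x − 91 = 0  ⟹  x² + 6x − 7 = 0
x = 1 or x = −7, giving (1, 8) and (−7, −4).
Chord length = distance between (1, 8) and (−7, −4) = √208 = 4√13.

4√13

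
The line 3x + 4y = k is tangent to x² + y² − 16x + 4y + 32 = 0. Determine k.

The line touches the circle iff its distance from (8, −2) is 6:
|3·8 + 4·(−2) − k| / √25 = 6
|k − (16)| = 6·5, so k = 46 or k = −14.

k = −14 or k = 46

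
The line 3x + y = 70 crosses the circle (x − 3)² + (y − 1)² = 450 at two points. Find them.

Substitute y = −3x + 70:
10x² − 420x + 4320 = 0  ⟹  x² − 42x + 432 = 0
x = 24 or x = 18, giving (24, −2) and (18, 16).

(18, 16) and (24, −2)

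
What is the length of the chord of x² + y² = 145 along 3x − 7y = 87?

√58

Centre (0, 0), r² = 145. Perpendicular distance d from centre to line = |−87| / √58 = 87/√58.
Half the chord is √(r² − d²) = √(29/2), so the full chord is √58.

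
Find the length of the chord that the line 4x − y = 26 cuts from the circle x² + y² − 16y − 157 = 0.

6√17

The distance from (0, 8) to the line is 34/√17, and r² = 221.
Chord = 2√(r² − d²) = 2·√(153) = 6√17.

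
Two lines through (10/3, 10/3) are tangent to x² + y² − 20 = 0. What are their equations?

2x + y = 10 and x + 2y = 10

Let a tangent through (10/3, 10/3) have slope m. Its distance from (0, 0) must equal 2√5:
[m·(−10/3) − (−10/3)]² = 20(m² + 1)
2m² + 5m + 2 = 0, so m = −2 or m = −1/2.
Through (10/3, 10/3) these give 2x + y = 10 and x + 2y = 10.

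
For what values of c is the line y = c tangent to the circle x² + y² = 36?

Tangency holds when the distance from the centre (0, 0) to the line equals the radius 6:
|0·0 + 1·0 − c| / √1 = 6
|c| = 6, so c = 6 or c = −6.

c = −6 or c = 6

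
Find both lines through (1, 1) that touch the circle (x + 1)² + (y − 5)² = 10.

3x − y = 2 and x + 3y = 4

Write the tangent as mx − y + (1 − m·(1)) = 0 and set its distance from the centre to √10:
[m·(−2) − (4)]² = 10(m² + 1)
3m² − 8m − 3 = 0, so m = 3 or m = −1/3.
With m = 3: 3x − y = 2. With m = −1/3: x + 3y = 4.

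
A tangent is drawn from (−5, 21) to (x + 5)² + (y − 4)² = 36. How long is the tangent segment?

With centre O = (−5, 4), |OP|² = 289 and r² = 36.
The tangent meets the radius at right angles, so tangent² = |PO|² − r² = 289 − 36 = 253.

√253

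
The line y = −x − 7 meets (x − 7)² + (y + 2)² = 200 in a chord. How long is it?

16√2

From the line, y = −x − 7. Substituting:
2x² − 4x − 126 = 0  ⟹  x² − 2x − 63 = 0
x = 9 or x = −7, giving (9, −16) and (−7, 0).
Chord length = distance between (9, −16) and (−7, 0) = √512 = 16√2.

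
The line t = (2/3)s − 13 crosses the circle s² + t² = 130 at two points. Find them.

From the line, t = (−39 + 2s)/3. Substituting:
13s² − 156s + 351 = 0  ⟹  s² − 12s + 27 = 0
s = 9 or s = 3, giving (9, −7) and (3, −11).

(3, −11) and (9, −7)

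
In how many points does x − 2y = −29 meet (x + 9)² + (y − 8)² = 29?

Substituting the line into the circle gives 5x² + 98x + 377 = 0.
Δ = 9604 − 7540 = 2064.
Two real roots: the line is a secant.

2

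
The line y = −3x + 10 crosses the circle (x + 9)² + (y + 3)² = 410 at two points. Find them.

(−2, 16) and (8, −14)

Express y = −3x + 10 and substitute into the circle:
10x² − 60x − 160 = 0  ⟹  x² − 6x − 16 = 0
x = 8 or x = −2, giving (8, −14) and (−2, 16).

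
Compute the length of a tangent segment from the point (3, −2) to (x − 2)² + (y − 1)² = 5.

√5

With centre O = (2, 1), |OP|² = 10 and r² = 5.
Power of the point: PT² = |PO|² − r² = 5, so PT = √5.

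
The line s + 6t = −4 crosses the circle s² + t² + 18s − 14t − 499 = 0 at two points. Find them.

Express t = (−4 − s)/6 and substitute into the circle:
37s² + 740s − 17612 = 0  ⟹  s² + 20s − 476 = 0
s = 14 or s = −34, giving (14, −3) and (−34, 5).

(−34, 5) and (14, −3)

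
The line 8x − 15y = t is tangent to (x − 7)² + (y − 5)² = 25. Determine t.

For a tangent, require d(centre, line) = r = 5.
|8·7 − 15·5 − t| / √289 = 5
|t − (−19)| = 5·17, so t = 66 or t = −104.

t = −104 or t = 66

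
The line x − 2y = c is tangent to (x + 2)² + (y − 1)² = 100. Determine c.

c = −4 ± 10√5

For a tangent, require d(centre, line) = r = 10.
|1·(−2) − 2·1 − c| / √5 = 10
|c − (−4)| = 10√5.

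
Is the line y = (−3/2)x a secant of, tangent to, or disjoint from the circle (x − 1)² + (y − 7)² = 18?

disjoint

d² = (3·1 + 2·7 − (0))²/13 = 289/13; r² = 18.
Since d² > r², the line lies outside the circle.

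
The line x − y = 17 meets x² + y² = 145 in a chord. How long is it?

Substitute y = x − 17:
2x² − 34x + 144 = 0  ⟹  x² − 17x + 72 = 0
x = 9 or x = 8, giving (9, −8) and (8, −9).
|(9, −8) − (8, −9)| = √((1)² + (1)²) = √2.

√2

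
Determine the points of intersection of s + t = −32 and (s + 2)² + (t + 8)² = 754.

Substitute t = −s − 32:
2s² + 52s − 174 = 0  ⟹  s² + 26s − 87 = 0
s = 3 or s = −29, giving (3, −35) and (−29, −3).

(−29, −3) and (3, −35)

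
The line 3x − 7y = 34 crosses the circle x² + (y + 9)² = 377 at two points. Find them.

Express y = (−34 + 3x)/7 and substitute into the circle:
58x² + 174x − 17632 = 0  ⟹  x² + 3x − 304 = 0
x = 16 or x = −19, giving (16, 2) and (−19, −13).

(−19, −13) and (16, 2)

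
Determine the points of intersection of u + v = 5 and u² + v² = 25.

Express v = −u + 5 and substitute into the circle:
2u² − 10u = 0  ⟹  u² − 5u = 0
u = 5 or u = 0, giving (5, 0) and (0, 5).

(0, 5) and (5, 0)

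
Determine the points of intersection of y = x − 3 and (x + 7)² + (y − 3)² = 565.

Substitute y = x − 3:
2x² + 2x − 480 = 0  ⟹  x² + x − 240 = 0
x = 15 or x = −16, giving (15, 12) and (−16, −19).

(−16, −19) and (15, 12)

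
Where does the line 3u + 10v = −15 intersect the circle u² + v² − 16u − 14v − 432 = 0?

Express v = (−15 − 3u)/10 and substitute into the circle:
109u² − 1090u − 40875 = 0  ⟹  u² − 10u − 375 = 0
u = 25 or u = −15, giving (25, −9) and (−15, 3).

(−15, 3) and (25, −9)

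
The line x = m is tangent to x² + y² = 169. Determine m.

m = −13 or m = 13

Tangency holds when the distance from the centre (0, 0) to the line equals the radius 13:
|1·0 + 0·0 − m| / √1 = 13
|m| = 13, so m = 13 or m = −13.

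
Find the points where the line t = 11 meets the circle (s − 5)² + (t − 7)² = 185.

(−8, 11) and (18, 11)

Express t = 11 and substitute into the circle:
s² − 10s − 144 = 0
s = 18 or s = −8, giving (18, 11) and (−8, 11).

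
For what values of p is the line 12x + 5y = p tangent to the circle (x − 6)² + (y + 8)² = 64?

Tangency holds when the distance from the centre (6, −8) to the line equals the radius 8:
|12·6 + 5·(−8) − p| / √169 = 8
|p − (32)| = 8·13, so p = 136 or p = −72.

p = −72 or p = 136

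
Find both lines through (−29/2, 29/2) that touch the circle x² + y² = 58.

Let a tangent through (−29/2, 29/2) have slope m. Its distance from (0, 0) must equal √58:
[m·(29/2) − (−29/2)]² = 58(m² + 1)
21m² + 58m + 21 = 0, so m = −3/7 or m = −7/3.
With m = −3/7: 3x + 7y = 58. With m = −7/3: 7x + 3y = −58.

3x + 7y = 58 and 7x + 3y = −58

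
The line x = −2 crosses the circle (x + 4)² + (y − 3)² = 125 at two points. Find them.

The line gives x = −2. Substituting into the circle:
y² − 6y − 112 = 0
y = 14 or y = −8, giving (−2, 14) and (−2, −8).

(−2, −8) and (−2, 14)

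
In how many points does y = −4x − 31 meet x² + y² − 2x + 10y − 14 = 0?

Centre (1, −5), r² = 40. Distance² from centre to line = (30)²/17 = 900/17.
Since d² > r², the line lies outside the circle.

0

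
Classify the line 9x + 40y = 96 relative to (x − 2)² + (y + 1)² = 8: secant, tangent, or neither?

Substituting the line into the circle gives 1681x² − 8848x + 12096 = 0.
Discriminant = (−8848)² − 4·1681·(12096) = −3046400 < 0.
No real roots: the line does not meet the circle.

neither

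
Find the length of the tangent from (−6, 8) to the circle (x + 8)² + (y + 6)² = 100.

10

The centre is (−8, −6) and r = 10. The square of the distance from P to the centre is 4 + 196 = 200.
The tangent meets the radius at right angles, so tangent² = |PO|² − r² = 200 − 100 = 100.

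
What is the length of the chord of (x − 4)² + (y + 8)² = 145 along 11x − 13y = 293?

√290

Centre (4, −8), r² = 145. Perpendicular distance d from centre to line = |−145| / √290 = 145/√290.
Half the chord is √(r² − d²) = √(145/2), so the full chord is √290.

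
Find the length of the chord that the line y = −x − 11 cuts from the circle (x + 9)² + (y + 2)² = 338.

26√2

From the line, y = −x − 11. Substituting:
2x² + 36x − 176 = 0  ⟹  x² + 18x − 88 = 0
x = 4 or x = −22, giving (4, −15) and (−22, 11).
Chord length = distance between (4, −15) and (−22, 11) = √1352 = 26√2.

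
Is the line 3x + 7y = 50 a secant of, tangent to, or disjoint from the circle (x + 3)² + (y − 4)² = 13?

Substituting the line into the circle gives 58x² + 162x + 288 = 0.
Δ = 26244 − 66816 = −40572.
No real roots: the line does not meet the circle.

disjoint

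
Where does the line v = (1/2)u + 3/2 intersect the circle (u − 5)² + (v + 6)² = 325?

Express v = (3 + u)/2 and substitute into the circle:
5u² − 10u − 975 = 0  ⟹  u² − 2u − 195 = 0
u = 15 or u = −13, giving (15, 9) and (−13, −5).

(−13, −5) and (15, 9)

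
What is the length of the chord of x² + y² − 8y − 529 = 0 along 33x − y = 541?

√1090

The distance from (0, 4) to the line is 545/√1090, and r² = 545.
Chord = 2√(r² − d²) = 2·√(545/2) = √1090.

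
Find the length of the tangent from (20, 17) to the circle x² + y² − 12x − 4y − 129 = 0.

With centre O = (6, 2), |OP|² = 421 and r² = 169.
The tangent meets the radius at right angles, so tangent² = |PO|² − r² = 421 − 169 = 252.

6√7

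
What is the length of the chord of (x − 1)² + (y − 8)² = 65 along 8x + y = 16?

2√65

From the line, y = −8x + 16. Substituting:
65x² − 130x = 0  ⟹  x² − 2x = 0
x = 2 or x = 0, giving (2, 0) and (0, 16).
|(2, 0) − (0, 16)| = √((2)² + (−16)²) = 2√65.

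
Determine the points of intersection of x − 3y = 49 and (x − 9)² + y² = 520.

(−5, −18) and (31, −6)

Substitute y = (−49 + x)/3:
10x² − 260x − 1550 = 0  ⟹  x² − 26x − 155 = 0
x = 31 or x = −5, giving (31, −6) and (−5, −18).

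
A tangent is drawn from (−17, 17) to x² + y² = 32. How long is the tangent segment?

√546

With centre O = (0, 0), |OP|² = 578 and r² = 32.
Power of the point: PT² = |PO|² − r² = 546, so PT = √546.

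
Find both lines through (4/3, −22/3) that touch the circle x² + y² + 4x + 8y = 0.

2x − y = 10 and x − 2y = 16

Let a tangent through (4/3, −22/3) have slope m. Its distance from (−2, −4) must equal 2√5:
(−10/3m − (10/3))² = 20(m² + 1)
2m² − 5m + 2 = 0, so m = 2 or m = 1/2.
With m = 2: 2x − y = 10. With m = 1/2: x − 2y = 16.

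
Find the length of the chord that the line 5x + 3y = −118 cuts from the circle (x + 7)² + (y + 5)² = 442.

6√34

From the line, y = (−118 − 5x)/3. Substituting:
34x² + 1156x + 7072 = 0  ⟹  x² + 34x + 208 = 0
x = −8 or x = −26, giving (−8, −26) and (−26, 4).
Chord length = distance between (−8, −26) and (−26, 4) = √1224 = 6√34.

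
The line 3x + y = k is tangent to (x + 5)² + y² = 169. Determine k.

k = −15 ± 13√10

For a tangent, require d(centre, line) = r = 13.
|3·(−5) + 1·0 − k| / √10 = 13
|k − (−15)| = 13√10.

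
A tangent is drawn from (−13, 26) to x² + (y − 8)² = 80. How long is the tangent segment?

The centre is (0, 8) and r = 4√5. The square of the distance from P to the centre is 169 + 324 = 493.
By the tangent–radius right angle, tangent length = √(|PO|² − r²) = √413.

√413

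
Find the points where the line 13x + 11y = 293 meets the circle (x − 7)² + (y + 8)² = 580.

(9, 16) and (31, −10)

Express y = (293 − 13x)/11 and substitute into the circle:
290x² − 11600x + 80910 = 0  ⟹  x² − 40x + 279 = 0
x = 31 or x = 9, giving (31, −10) and (9, 16).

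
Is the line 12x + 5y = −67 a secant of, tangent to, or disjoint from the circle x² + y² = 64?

Substituting the line into the circle gives 169x² + 1608x + 2889 = 0.
Δ = 2585664 − 1952964 = 632700.
Two real roots: the line is a secant.

secant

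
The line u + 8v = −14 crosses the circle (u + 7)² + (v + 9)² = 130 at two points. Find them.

(−14, 0) and (2, −2)

Express v = (−14 − u)/8 and substitute into the circle:
65u² + 780u − 1820 = 0  ⟹  u² + 12u − 28 = 0
u = 2 or u = −14, giving (2, −2) and (−14, 0).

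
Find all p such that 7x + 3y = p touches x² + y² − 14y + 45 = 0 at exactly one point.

For a tangent, require d(centre, line) = r = 2.
|7·0 + 3·7 − p| / √58 = 2
|p − (21)| = 2√58.

p = 21 ± 2√58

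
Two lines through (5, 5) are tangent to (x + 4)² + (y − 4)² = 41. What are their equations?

5x − 4y = 5 and 4x + 5y = 45

Let a tangent through (5, 5) have slope m. Its distance from (−4, 4) must equal √41:
(−9m − (−1))² = 41(m² + 1)
20m² − 9m − 20 = 0, so m = 5/4 or m = −4/5.
Through (5, 5) these give 5x − 4y = 5 and 4x + 5y = 45.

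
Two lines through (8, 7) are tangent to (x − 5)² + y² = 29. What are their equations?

2x − 5y = −19 and 5x + 2y = 54

Let a tangent through (8, 7) have slope m. Its distance from (5, 0) must equal √29:
[m·(−3) − (−7)]² = 29(m² + 1)
10m² + 21m − 10 = 0, so m = 2/5 or m = −5/2.
With m = 2/5: 2x − 5y = −19. With m = −5/2: 5x + 2y = 54.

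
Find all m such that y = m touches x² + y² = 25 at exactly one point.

m = −5 or m = 5

For a tangent, require d(centre, line) = r = 5.
|0·0 + 1·0 − m| / √1 = 5
|m| = 5, so m = 5 or m = −5.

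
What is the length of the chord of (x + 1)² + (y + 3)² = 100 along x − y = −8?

10√2

The distance from (−1, −3) to the line is 10/√2, and r² = 100.
Half the chord is √(r² − d²) = √(50), so the full chord is 10√2.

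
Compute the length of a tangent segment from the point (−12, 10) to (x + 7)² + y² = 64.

√61

With centre O = (−7, 0), |OP|² = 125 and r² = 64.
By the tangent–radius right angle, tangent length = √(|PO|² − r²) = √61.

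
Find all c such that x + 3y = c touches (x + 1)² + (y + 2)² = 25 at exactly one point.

c = −7 ± 5√10

The line touches the circle iff its distance from (−1, −2) is 5:
|1·(−1) + 3·(−2) − c| / √10 = 5
|c − (−7)| = 5√10.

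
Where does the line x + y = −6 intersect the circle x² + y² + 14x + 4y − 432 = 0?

From the line, y = −x − 6. Substituting:
2x² + 22x − 420 = 0  ⟹  x² + 11x − 210 = 0
x = 10 or x = −21, giving (10, −16) and (−21, 15).

(−21, 15) and (10, −16)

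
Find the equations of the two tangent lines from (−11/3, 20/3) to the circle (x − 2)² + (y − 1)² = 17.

Write the tangent as mx − y + (20/3 − m·(−11/3)) = 0 and set its distance from the centre to √17:
[m·(17/3) − (−17/3)]² = 17(m² + 1)
4m² + 17m + 4 = 0, so m = −1/4 or m = −4.
With m = −1/4: x + 4y = 23. With m = −4: 4x + y = −8.

x + 4y = 23 and 4x + y = −8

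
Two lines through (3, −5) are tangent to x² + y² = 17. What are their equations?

4x − y = 17 and x + 4y = −17

A line y − (−5) = m(x − (3)) is tangent when its distance from (0, 0) is √17:
[m·(−3) − (5)]² = 17(m² + 1)
4m² − 15m − 4 = 0, so m = 4 or m = −1/4.
Through (3, −5) these give 4x − y = 17 and x + 4y = −17.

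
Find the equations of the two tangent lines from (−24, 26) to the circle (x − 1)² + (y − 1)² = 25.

4x + 3y = −18 and 3x + 4y = 32

A line y − (26) = m(x − (−24)) is tangent when its distance from (1, 1) is 5:
(25m − (−25))² = 25(m² + 1)
12m² + 25m + 12 = 0, so m = −4/3 or m = −3/4.
Through (−24, 26) these give 4x + 3y = −18 and 3x + 4y = 32.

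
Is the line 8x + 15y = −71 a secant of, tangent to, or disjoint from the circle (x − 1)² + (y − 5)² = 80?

disjoint

d² = (8·1 + 15·5 − (−71))²/289 = 23716/289; r² = 80.
Since d² > r², the line lies outside the circle.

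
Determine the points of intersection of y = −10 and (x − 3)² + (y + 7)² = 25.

(−1, −10) and (7, −10)

From the line, y = −10. Substituting:
x² − 6x − 7 = 0
x = 7 or x = −1, giving (7, −10) and (−1, −10).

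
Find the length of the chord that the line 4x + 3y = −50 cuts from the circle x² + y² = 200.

20

Substitute y = (−50 − 4x)/3:
25x² + 400x + 700 = 0  ⟹  x² + 16x + 28 = 0
x = −2 or x = −14, giving (−2, −14) and (−14, 2).
Chord length = distance between (−2, −14) and (−14, 2) = √400 = 20.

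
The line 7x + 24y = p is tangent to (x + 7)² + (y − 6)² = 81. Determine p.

Tangency holds when the distance from the centre (−7, 6) to the line equals the radius 9:
|7·(−7) + 24·6 − p| / √625 = 9
|p − (95)| = 9·25, so p = 320 or p = −130.

p = −130 or p = 320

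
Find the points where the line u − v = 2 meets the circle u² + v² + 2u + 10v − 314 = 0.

(−15, −17) and (11, 9)

Express v = u − 2 and substitute into the circle:
2u² + 8u − 330 = 0  ⟹  u² + 4u − 165 = 0
u = 11 or u = −15, giving (11, 9) and (−15, −17).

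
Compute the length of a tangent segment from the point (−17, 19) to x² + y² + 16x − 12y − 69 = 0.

Centre (−8, 6), r² = 169. |PO|² = (−9)² + (13)² = 250.
By the tangent–radius right angle, tangent length = √(|PO|² − r²) = √81 = 9.

9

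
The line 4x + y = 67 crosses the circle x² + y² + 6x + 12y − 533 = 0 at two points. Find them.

(14, 11) and (20, −13)

Express y = −4x + 67 and substitute into the circle:
17x² − 578x + 4760 = 0  ⟹  x² − 34x + 280 = 0
x = 20 or x = 14, giving (20, −13) and (14, 11).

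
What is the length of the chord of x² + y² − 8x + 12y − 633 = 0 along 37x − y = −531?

Substitute y = 37x + 531:
1370x² + 39730x + 287700 = 0  ⟹  x² + 29x + 210 = 0
x = −14 or x = −15, giving (−14, 13) and (−15, −24).
|(−14, 13) − (−15, −24)| = √((1)² + (37)²) = √1370.

√1370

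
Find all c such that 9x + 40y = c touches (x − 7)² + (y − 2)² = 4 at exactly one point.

c = 61 or c = 225

Tangency holds when the distance from the centre (7, 2) to the line equals the radius 2:
|9·7 + 40·2 − c| / √1681 = 2
|c − (143)| = 2·41, so c = 225 or c = 61.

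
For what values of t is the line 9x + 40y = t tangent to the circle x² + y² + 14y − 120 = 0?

t = −813 or t = 253

The line touches the circle iff its distance from (0, −7) is 13:
|9·0 + 40·(−7) − t| / √1681 = 13
|t − (−280)| = 13·41, so t = 253 or t = −813.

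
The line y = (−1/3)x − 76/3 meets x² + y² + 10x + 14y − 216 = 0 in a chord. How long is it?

Substitute y = (−76 − x)/3:
10x² + 200x + 640 = 0  ⟹  x² + 20x + 64 = 0
x = −4 or x = −16, giving (−4, −24) and (−16, −20).
Chord length = distance between (−4, −24) and (−16, −20) = √160 = 4√10.

4√10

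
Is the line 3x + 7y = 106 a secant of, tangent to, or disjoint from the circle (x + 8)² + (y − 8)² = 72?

Centre (−8, 8), r² = 72. Distance² from centre to line = (−74)²/58 = 2738/29.
Since d² > r², the line lies outside the circle.

disjoint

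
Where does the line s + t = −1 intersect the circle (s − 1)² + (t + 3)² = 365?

Substitute t = −s − 1:
2s² − 6s − 360 = 0  ⟹  s² − 3s − 180 = 0
s = 15 or s = −12, giving (15, −16) and (−12, 11).

(−12, 11) and (15, −16)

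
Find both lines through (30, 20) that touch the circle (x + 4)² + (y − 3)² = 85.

2x − 9y = −120 and 6x − 7y = 40

Write the tangent as mx − y + (20 − m·(30)) = 0 and set its distance from the centre to √85:
[m·(−34) − (−17)]² = 85(m² + 1)
63m² − 68m + 12 = 0, so m = 2/9 or m = 6/7.
With m = 2/9: 2x − 9y = −120. With m = 6/7: 6x − 7y = 40.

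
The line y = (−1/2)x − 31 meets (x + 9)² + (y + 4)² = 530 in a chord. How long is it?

10√5

Express y = (−62 − x)/2 and substitute into the circle:
5x² + 180x + 1120 = 0  ⟹  x² + 36x + 224 = 0
x = −8 or x = −28, giving (−8, −27) and (−28, −17).
Chord length = distance between (−8, −27) and (−28, −17) = √500 = 10√5.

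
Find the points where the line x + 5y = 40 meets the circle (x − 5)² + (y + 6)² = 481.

From the line, y = (40 − x)/5. Substituting:
26x² − 390x − 6500 = 0  ⟹  x² − 15x − 250 = 0
x = 25 or x = −10, giving (25, 3) and (−10, 10).

(−10, 10) and (25, 3)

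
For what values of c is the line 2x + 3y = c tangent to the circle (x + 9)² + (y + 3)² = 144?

c = −27 ± 12√13

The line touches the circle iff its distance from (−9, −3) is 12:
|2·(−9) + 3·(−3) − c| / √13 = 12
|c − (−27)| = 12√13.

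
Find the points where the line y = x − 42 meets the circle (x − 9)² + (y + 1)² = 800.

(13, −29) and (37, −5)

Substitute y = x − 42:
2x² − 100x + 962 = 0  ⟹  x² − 50x + 481 = 0
x = 37 or x = 13, giving (37, −5) and (13, −29).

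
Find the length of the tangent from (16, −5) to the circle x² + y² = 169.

Centre (0, 0), r² = 169. |PO|² = (16)² + (−5)² = 281.
Power of the point: PT² = |PO|² − r² = 112, so PT = 4√7.

4√7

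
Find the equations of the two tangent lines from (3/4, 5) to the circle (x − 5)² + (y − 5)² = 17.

4x + y = 8 and 4x − y = −2

A line y − (5) = m(x − (3/4)) is tangent when its distance from (5, 5) is √17:
[m·(17/4) − (0)]² = 17(m² + 1)
m² − 16 = 0, so m = −4 or m = 4.
Through (3/4, 5) these give 4x + y = 8 and 4x − y = −2.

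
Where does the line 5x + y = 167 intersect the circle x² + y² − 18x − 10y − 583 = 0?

(29, 22) and (34, −3)

From the line, y = −5x + 167. Substituting:
26x² − 1638x + 25636 = 0  ⟹  x² − 63x + 986 = 0
x = 34 or x = 29, giving (34, −3) and (29, 22).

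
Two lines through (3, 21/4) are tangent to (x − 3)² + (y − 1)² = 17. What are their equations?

x − 4y = −18 and x + 4y = 24

A line y − (21/4) = m(x − (3)) is tangent when its distance from (3, 1) is √17:
[m·(0) − (−17/4)]² = 17(m² + 1)
16m² − 1 = 0, so m = 1/4 or m = −1/4.
Through (3, 21/4) these give x − 4y = −18 and x + 4y = 24.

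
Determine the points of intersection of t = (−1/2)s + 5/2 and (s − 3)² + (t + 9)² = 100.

From the line, t = (5 − s)/2. Substituting:
5s² − 70s + 165 = 0  ⟹  s² − 14s + 33 = 0
s = 11 or s = 3, giving (11, −3) and (3, 1).

(3, 1) and (11, −3)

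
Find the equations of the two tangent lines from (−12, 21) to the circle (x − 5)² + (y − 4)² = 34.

A line y − (21) = m(x − (−12)) is tangent when its distance from (5, 4) is √34:
(17m − (−17))² = 34(m² + 1)
15m² + 34m + 15 = 0, so m = −5/3 or m = −3/5.
Through (−12, 21) these give 5x + 3y = 3 and 3x + 5y = 69.

5x + 3y = 3 and 3x + 5y = 69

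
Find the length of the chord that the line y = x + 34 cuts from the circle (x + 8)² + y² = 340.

2√2

Express y = x + 34 and substitute into the circle:
2x² + 84x + 880 = 0  ⟹  x² + 42x + 440 = 0
x = −20 or x = −22, giving (−20, 14) and (−22, 12).
Chord length = distance between (−20, 14) and (−22, 12) = √8 = 2√2.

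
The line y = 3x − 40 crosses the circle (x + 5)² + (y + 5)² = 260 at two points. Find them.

From the line, y = 3x − 40. Substituting:
10x² − 200x + 990 = 0  ⟹  x² − 20x + 99 = 0
x = 11 or x = 9, giving (11, −7) and (9, −13).

(9, −13) and (11, −7)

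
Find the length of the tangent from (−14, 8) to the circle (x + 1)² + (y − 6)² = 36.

√137

Centre (−1, 6), r² = 36. |PO|² = (−13)² + (2)² = 173.
Power of the point: PT² = |PO|² − r² = 137, so PT = √137.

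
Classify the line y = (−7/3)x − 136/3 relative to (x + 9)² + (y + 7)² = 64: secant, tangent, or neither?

secant

Centre (−9, −7), r² = 64. Distance² from centre to line = (52)²/58 = 1352/29.
Since d² < r², the line cuts the circle twice.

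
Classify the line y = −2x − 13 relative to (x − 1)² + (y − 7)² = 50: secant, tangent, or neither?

Substituting the line into the circle gives 5x² + 78x + 351 = 0.
Discriminant = (78)² − 4·5·(351) = −936 < 0.
No real roots: the line does not meet the circle.

neither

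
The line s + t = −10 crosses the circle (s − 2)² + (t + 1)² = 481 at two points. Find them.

From the line, t = −s − 10. Substituting:
2s² + 14s − 396 = 0  ⟹  s² + 7s − 198 = 0
s = 11 or s = −18, giving (11, −21) and (−18, 8).

(−18, 8) and (11, −21)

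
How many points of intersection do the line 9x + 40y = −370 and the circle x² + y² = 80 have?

0

Centre (0, 0), r² = 80. Distance² from centre to line = (370)²/1681 = 136900/1681.
Since d² > r², the line lies outside the circle.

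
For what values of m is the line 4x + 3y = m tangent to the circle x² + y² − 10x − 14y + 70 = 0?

For a tangent, require d(centre, line) = r = 2.
|4·5 + 3·7 − m| / √25 = 2
|m − (41)| = 2·5, so m = 51 or m = 31.

m = 31 or m = 51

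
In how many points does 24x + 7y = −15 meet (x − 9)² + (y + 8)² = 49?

1

Centre (9, −8), r² = 49. Distance² from centre to line = (175)²/625 = 49.
Since d² = r², the line is tangent.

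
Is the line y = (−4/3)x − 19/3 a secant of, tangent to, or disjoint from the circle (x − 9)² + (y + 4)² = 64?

disjoint

Substituting the line into the circle gives 25x² − 106x + 202 = 0.
Δ = 11236 − 20200 = −8964.
No real roots: the line does not meet the circle.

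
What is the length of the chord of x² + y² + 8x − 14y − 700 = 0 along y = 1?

Substitute y = 1:
x² + 8x − 713 = 0
x = 23 or x = −31, giving (23, 1) and (−31, 1).
|(23, 1) − (−31, 1)| = √((54)² + (0)²) = 54.

54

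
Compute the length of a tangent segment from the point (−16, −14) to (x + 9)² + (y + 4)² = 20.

√129

With centre O = (−9, −4), |OP|² = 149 and r² = 20.
The tangent meets the radius at right angles, so tangent² = |PO|² − r² = 149 − 20 = 129.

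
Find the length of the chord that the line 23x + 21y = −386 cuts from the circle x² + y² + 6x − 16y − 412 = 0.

√970

Substitute y = (−386 − 23x)/21:
970x² + 28130x + 97000 = 0  ⟹  x² + 29x + 100 = 0
x = −4 or x = −25, giving (−4, −14) and (−25, 9).
Chord length = distance between (−4, −14) and (−25, 9) = √970 = √970.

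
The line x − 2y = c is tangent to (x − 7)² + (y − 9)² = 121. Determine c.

For a tangent, require d(centre, line) = r = 11.
|1·7 − 2·9 − c| / √5 = 11
|c − (−11)| = 11√5.

c = −11 ± 11√5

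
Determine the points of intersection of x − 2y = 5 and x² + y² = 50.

(−5, −5) and (7, 1)

Express y = (−5 + x)/2 and substitute into the circle:
5x² − 10x − 175 = 0  ⟹  x² − 2x − 35 = 0
x = 7 or x = −5, giving (7, 1) and (−5, −5).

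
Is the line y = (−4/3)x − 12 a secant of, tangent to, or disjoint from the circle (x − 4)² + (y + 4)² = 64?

tangent

Centre (4, −4), r² = 64. Distance² from centre to line = (40)²/25 = 64.
Since d² = r², the line is tangent.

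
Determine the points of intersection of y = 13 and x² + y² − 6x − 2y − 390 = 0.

From the line, y = 13. Substituting:
x² − 6x − 247 = 0
x = 19 or x = −13, giving (19, 13) and (−13, 13).

(−13, 13) and (19, 13)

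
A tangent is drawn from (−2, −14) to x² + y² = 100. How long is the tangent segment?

10

With centre O = (0, 0), |OP|² = 200 and r² = 100.
By the tangent–radius right angle, tangent length = √(|PO|² − r²) = √100 = 10.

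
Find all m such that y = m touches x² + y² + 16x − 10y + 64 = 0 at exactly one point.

m = 0 or m = 10

Tangency holds when the distance from the centre (−8, 5) to the line equals the radius 5:
|0·(−8) + 1·5 − m| / √1 = 5
|m − (5)| = 5, so m = 10 or m = 0.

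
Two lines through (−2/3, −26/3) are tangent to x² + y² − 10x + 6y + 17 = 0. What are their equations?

4x − y = 6 and x − 4y = 34

A line y − (−26/3) = m(x − (−2/3)) is tangent when its distance from (5, −3) is √17:
[m·(17/3) − (17/3)]² = 17(m² + 1)
4m² − 17m + 4 = 0, so m = 4 or m = 1/4.
With m = 4: 4x − y = 6. With m = 1/4: x − 4y = 34.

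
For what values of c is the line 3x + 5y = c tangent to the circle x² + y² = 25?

c = ±5√34

Tangency holds when the distance from the centre (0, 0) to the line equals the radius 5:
|3·0 + 5·0 − c| / √34 = 5
|c| = 5√34.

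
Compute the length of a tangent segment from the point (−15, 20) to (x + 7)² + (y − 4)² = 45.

With centre O = (−7, 4), |OP|² = 320 and r² = 45.
By the tangent–radius right angle, tangent length = √(|PO|² − r²) = √275 = 5√11.

5√11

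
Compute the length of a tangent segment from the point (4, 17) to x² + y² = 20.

√285

The centre is (0, 0) and r = 2√5. The square of the distance from P to the centre is 16 + 289 = 305.
Power of the point: PT² = |PO|² − r² = 285, so PT = √285.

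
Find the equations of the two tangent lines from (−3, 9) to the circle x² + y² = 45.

x + 2y = 15 and 2x − y = −15

Let a tangent through (−3, 9) have slope m. Its distance from (0, 0) must equal 3√5:
(3m − (−9))² = 45(m² + 1)
2m² − 3m − 2 = 0, so m = −1/2 or m = 2.
With m = −1/2: x + 2y = 15. With m = 2: 2x − y = −15.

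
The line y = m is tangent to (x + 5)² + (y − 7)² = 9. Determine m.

m = 4 or m = 10

For a tangent, require d(centre, line) = r = 3.
|0·(−5) + 1·7 − m| / √1 = 3
|m − (7)| = 3, so m = 10 or m = 4.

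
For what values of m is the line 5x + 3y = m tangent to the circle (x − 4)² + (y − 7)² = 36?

m = 41 ± 6√34

The line touches the circle iff its distance from (4, 7) is 6:
|5·4 + 3·7 − m| / √34 = 6
|m − (41)| = 6√34.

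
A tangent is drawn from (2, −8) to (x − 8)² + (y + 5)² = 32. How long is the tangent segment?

√13

The centre is (8, −5) and r = 4√2. The square of the distance from P to the centre is 36 + 9 = 45.
By the tangent–radius right angle, tangent length = √(|PO|² − r²) = √13.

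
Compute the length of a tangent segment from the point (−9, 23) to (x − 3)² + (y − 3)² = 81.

√463

Centre (3, 3), r² = 81. |PO|² = (−12)² + (20)² = 544.
The tangent meets the radius at right angles, so tangent² = |PO|² − r² = 544 − 81 = 463.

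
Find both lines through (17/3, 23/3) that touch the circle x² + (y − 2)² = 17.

A line y − (23/3) = m(x − (17/3)) is tangent when its distance from (0, 2) is √17:
(−17/3m − (−17/3))² = 17(m² + 1)
4m² − 17m + 4 = 0, so m = 1/4 or m = 4.
With m = 1/4: x − 4y = −25. With m = 4: 4x − y = 15.

x − 4y = −25 and 4x − y = 15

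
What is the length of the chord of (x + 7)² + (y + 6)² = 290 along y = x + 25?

Express y = x + 25 and substitute into the circle:
2x² + 76x + 720 = 0  ⟹  x² + 38x + 360 = 0
x = −18 or x = −20, giving (−18, 7) and (−20, 5).
Chord length = distance between (−18, 7) and (−20, 5) = √8 = 2√2.

2√2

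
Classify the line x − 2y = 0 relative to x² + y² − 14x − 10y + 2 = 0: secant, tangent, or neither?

Substituting the line into the circle gives 5x² − 76x + 8 = 0.
Δ = 5776 − 160 = 5616.
Two real roots: the line is a secant.

secant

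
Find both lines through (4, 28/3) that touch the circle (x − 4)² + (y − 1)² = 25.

Let a tangent through (4, 28/3) have slope m. Its distance from (4, 1) must equal 5:
(0m − (−25/3))² = 25(m² + 1)
9m² − 16 = 0, so m = 4/3 or m = −4/3.
With m = 4/3: 4x − 3y = −12. With m = −4/3: 4x + 3y = 44.

4x − 3y = −12 and 4x + 3y = 44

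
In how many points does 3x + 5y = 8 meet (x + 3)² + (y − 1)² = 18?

2

Substituting the line into the circle gives 34x² + 132x − 216 = 0.
Δ = 17424 − (−29376) = 46800.
Two real roots: the line is a secant.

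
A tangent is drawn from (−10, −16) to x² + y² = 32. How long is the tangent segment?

With centre O = (0, 0), |OP|² = 356 and r² = 32.
Power of the point: PT² = |PO|² − r² = 324, so PT = 18.

18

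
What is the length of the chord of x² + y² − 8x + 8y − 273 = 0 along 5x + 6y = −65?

4√61

Centre (4, −4), r² = 305. Perpendicular distance d from centre to line = |61| / √61 = 61/√61.
Chord = 2√(r² − d²) = 2·√(244) = 4√61.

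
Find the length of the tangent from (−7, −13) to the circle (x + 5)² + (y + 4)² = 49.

6

Centre (−5, −4), r² = 49. |PO|² = (−2)² + (−9)² = 85.
The tangent meets the radius at right angles, so tangent² = |PO|² − r² = 85 − 49 = 36.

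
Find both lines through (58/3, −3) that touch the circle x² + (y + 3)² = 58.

3x + 7y = 37 and 3x − 7y = 79

Write the tangent as mx − y + (−3 − m·(58/3)) = 0 and set its distance from the centre to √58:
[m·(−58/3) − (0)]² = 58(m² + 1)
49m² − 9 = 0, so m = −3/7 or m = 3/7.
With m = −3/7: 3x + 7y = 37. With m = 3/7: 3x − 7y = 79.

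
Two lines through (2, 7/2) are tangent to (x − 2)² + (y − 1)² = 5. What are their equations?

A line y − (7/2) = m(x − (2)) is tangent when its distance from (2, 1) is √5:
[m·(0) − (−5/2)]² = 5(m² + 1)
4m² − 1 = 0, so m = 1/2 or m = −1/2.
With m = 1/2: x − 2y = −5. With m = −1/2: x + 2y = 9.

x − 2y = −5 and x + 2y = 9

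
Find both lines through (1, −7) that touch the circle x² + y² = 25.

4x − 3y = 25 and 3x + 4y = −25

Write the tangent as mx − y + (−7 − m·(1)) = 0 and set its distance from the centre to 5:
[m·(−1) − (7)]² = 25(m² + 1)
12m² − 7m − 12 = 0, so m = 4/3 or m = −3/4.
Through (1, −7) these give 4x − 3y = 25 and 3x + 4y = −25.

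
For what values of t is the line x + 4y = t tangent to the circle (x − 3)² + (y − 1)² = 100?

For a tangent, require d(centre, line) = r = 10.
|1·3 + 4·1 − t| / √17 = 10
|t − (7)| = 10√17.

t = 7 ± 10√17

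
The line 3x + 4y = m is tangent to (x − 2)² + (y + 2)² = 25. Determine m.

The line touches the circle iff its distance from (2, −2) is 5:
|3·2 + 4·(−2) − m| / √25 = 5
|m − (−2)| = 5·5, so m = 23 or m = −27.

m = −27 or m = 23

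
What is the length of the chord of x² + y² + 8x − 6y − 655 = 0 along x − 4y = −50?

12√17

Express y = (50 + x)/4 and substitute into the circle:
17x² + 204x − 9180 = 0  ⟹  x² + 12x − 540 = 0
x = 18 or x = −30, giving (18, 17) and (−30, 5).
|(18, 17) − (−30, 5)| = √((48)² + (12)²) = 12√17.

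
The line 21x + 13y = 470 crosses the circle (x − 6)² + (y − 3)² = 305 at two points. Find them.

Substitute y = (470 − 21x)/13:
610x² − 20130x + 140300 = 0  ⟹  x² − 33x + 230 = 0
x = 23 or x = 10, giving (23, −1) and (10, 20).

(10, 20) and (23, −1)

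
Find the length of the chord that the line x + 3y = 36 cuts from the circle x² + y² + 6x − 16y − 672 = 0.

From the line, y = (36 − x)/3. Substituting:
10x² + 30x − 6480 = 0  ⟹  x² + 3x − 648 = 0
x = 24 or x = −27, giving (24, 4) and (−27, 21).
Chord length = distance between (24, 4) and (−27, 21) = √2890 = 17√10.

17√10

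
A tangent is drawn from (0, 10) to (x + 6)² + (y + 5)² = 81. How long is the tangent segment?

With centre O = (−6, −5), |OP|² = 261 and r² = 81.
By the tangent–radius right angle, tangent length = √(|PO|² − r²) = √180 = 6√5.

6√5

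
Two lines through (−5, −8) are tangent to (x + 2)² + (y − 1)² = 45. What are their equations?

2x + y = −18 and x − 2y = 11

Let a tangent through (−5, −8) have slope m. Its distance from (−2, 1) must equal 3√5:
[m·(3) − (9)]² = 45(m² + 1)
2m² + 3m − 2 = 0, so m = −2 or m = 1/2.
With m = −2: 2x + y = −18. With m = 1/2: x − 2y = 11.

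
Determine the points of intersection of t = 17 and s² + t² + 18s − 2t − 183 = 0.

Substitute t = 17:
s² + 18s + 72 = 0
s = −6 or s = −12, giving (−6, 17) and (−12, 17).

(−12, 17) and (−6, 17)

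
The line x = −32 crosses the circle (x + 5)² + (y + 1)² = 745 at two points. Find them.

The line gives x = −32. Substituting into the circle:
y² + 2y − 15 = 0
y = 3 or y = −5, giving (−32, 3) and (−32, −5).

(−32, −5) and (−32, 3)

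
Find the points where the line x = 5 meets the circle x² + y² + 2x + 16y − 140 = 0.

(5, −21) and (5, 5)

The line gives x = 5. Substituting into the circle:
y² + 16y − 105 = 0
y = 5 or y = −21, giving (5, 5) and (5, −21).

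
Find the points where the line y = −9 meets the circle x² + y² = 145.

From the line, y = −9. Substituting:
x² − 64 = 0
x = 8 or x = −8, giving (8, −9) and (−8, −9).

(−8, −9) and (8, −9)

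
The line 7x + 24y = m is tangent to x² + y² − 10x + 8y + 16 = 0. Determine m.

For a tangent, require d(centre, line) = r = 5.
|7·5 + 24·(−4) − m| / √625 = 5
|m − (−61)| = 5·25, so m = 64 or m = −186.

m = −186 or m = 64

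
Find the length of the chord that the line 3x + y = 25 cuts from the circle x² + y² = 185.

Substitute y = −3x + 25:
10x² − 150x + 440 = 0  ⟹  x² − 15x + 44 = 0
x = 11 or x = 4, giving (11, −8) and (4, 13).
|(11, −8) − (4, 13)| = √((7)² + (−21)²) = 7√10.

7√10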